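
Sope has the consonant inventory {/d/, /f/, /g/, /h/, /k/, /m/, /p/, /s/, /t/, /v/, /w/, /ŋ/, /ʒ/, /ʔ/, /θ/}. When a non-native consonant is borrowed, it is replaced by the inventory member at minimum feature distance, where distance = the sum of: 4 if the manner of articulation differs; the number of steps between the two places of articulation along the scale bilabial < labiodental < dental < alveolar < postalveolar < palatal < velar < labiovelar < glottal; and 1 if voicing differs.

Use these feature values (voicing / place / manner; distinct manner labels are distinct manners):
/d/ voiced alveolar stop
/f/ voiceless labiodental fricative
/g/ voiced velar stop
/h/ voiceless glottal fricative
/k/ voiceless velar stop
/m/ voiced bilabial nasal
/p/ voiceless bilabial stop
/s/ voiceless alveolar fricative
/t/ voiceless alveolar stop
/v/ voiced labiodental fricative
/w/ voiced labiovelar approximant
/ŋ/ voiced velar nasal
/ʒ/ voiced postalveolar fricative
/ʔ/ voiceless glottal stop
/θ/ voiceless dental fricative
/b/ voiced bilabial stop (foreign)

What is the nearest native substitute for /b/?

/p/ is closest: same manner (stop), place distance 0 (bilabial→bilabial), voicing differs (+1); total 1. Next closest is /d/ at distance 3.

p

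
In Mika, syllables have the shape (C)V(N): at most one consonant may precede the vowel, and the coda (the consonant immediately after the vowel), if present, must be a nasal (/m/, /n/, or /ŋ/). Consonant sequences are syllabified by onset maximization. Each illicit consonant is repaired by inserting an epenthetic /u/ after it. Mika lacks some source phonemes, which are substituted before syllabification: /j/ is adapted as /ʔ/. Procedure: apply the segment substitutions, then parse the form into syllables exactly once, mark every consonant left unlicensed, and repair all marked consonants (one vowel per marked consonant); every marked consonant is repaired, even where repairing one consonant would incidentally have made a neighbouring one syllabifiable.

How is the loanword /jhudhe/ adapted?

ʔuhuduhe

Substitution: /j/ → /ʔ/, giving /ʔhudhe/.
The consonants /ʔ/, /d/ cannot be parsed into a legal (C)V(N) syllable (only a nasal (/m/, /n/, or /ŋ/) is licensed in coda position; onsets are limited to one consonant).
Inserting the epenthetic vowel yields /ʔ/ → /ʔu/, /d/ → /du/.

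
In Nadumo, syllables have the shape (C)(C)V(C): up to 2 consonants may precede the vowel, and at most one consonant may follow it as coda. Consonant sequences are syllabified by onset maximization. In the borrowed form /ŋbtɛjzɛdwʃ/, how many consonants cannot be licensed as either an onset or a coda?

3

Under (C)(C)V(C), the unsyllabifiable consonants are /ŋ/, /w/, /ʃ/ (at most one coda consonant is licensed; onsets may contain at most 2 consonants).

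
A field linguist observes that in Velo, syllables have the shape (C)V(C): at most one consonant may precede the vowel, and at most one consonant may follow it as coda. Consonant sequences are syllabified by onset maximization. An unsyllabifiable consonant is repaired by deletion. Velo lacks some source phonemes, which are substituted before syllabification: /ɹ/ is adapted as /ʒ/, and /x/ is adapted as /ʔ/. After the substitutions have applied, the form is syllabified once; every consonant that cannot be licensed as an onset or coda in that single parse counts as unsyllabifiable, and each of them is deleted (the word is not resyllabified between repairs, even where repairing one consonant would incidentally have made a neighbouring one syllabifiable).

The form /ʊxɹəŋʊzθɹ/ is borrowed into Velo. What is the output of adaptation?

Substitution: /x/ → /ʔ/, /ɹ/ → /ʒ/, giving /ʊʔʒəŋʊzθʒ/.
Syllabifying with onset maximization leaves /θ/, /ʒ/ stranded (at most one coda consonant is licensed; onsets are limited to one consonant).
Each unlicensed consonant is deleted: /θ/, /ʒ/.

ʊʔʒəŋʊz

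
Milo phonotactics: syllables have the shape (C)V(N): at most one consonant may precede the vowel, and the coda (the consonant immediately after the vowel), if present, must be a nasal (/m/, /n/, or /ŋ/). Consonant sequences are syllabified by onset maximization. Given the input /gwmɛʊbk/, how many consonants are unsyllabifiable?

4

Under (C)V(N), the unsyllabifiable consonants are /g/, /w/, /b/, /k/ (only a nasal (/m/, /n/, or /ŋ/) is licensed in coda position; onsets are limited to one consonant).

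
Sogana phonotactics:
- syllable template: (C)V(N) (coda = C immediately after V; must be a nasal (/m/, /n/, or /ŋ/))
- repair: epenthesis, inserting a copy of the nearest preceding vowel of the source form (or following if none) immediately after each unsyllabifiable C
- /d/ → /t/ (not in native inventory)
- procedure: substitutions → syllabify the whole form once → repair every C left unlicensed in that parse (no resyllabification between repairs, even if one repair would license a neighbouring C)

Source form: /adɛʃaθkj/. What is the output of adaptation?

atɛʃaθakaja

Substitution: /d/ → /t/, giving /atɛʃaθkj/.
Syllabifying with onset maximization leaves /θ/, /k/, /j/ stranded (only a nasal (/m/, /n/, or /ŋ/) is licensed in coda position; onsets are limited to one consonant).
Inserting the epenthetic vowel yields /θ/ → /θa/, /k/ → /ka/, /j/ → /ja/.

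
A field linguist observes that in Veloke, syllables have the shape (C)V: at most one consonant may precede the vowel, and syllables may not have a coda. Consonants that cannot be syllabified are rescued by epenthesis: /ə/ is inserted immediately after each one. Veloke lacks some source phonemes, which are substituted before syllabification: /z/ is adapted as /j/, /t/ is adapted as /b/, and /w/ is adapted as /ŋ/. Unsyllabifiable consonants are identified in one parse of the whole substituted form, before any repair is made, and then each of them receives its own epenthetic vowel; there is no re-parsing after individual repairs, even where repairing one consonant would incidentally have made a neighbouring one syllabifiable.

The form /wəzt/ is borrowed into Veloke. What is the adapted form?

Substitution: /w/ → /ŋ/, /z/ → /j/, /t/ → /b/, giving /ŋəjb/.
The consonants /j/, /b/ cannot be parsed into a legal (C)V syllable (no codas are permitted; onsets are limited to one consonant).
Epenthesis after each stranded consonant: /j/ → /jə/, /b/ → /bə/.

ŋəjəbə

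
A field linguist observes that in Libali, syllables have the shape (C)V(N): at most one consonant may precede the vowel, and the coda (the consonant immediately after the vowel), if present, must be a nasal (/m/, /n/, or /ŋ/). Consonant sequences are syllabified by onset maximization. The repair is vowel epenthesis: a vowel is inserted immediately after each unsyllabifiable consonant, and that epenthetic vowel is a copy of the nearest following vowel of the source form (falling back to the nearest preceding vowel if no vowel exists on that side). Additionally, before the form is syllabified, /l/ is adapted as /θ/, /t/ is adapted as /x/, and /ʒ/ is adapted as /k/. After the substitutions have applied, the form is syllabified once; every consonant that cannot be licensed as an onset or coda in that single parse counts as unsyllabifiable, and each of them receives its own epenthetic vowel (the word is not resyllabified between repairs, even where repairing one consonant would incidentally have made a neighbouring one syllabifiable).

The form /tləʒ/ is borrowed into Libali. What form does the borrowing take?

Substitution: /t/ → /x/, /l/ → /θ/, /ʒ/ → /k/, giving /xθək/.
Syllabifying with onset maximization leaves /x/, /k/ stranded (only a nasal (/m/, /n/, or /ŋ/) is licensed in coda position; onsets are limited to one consonant).
Epenthesis after each stranded consonant: /x/ → /xə/, /k/ → /kə/.

xəθəkə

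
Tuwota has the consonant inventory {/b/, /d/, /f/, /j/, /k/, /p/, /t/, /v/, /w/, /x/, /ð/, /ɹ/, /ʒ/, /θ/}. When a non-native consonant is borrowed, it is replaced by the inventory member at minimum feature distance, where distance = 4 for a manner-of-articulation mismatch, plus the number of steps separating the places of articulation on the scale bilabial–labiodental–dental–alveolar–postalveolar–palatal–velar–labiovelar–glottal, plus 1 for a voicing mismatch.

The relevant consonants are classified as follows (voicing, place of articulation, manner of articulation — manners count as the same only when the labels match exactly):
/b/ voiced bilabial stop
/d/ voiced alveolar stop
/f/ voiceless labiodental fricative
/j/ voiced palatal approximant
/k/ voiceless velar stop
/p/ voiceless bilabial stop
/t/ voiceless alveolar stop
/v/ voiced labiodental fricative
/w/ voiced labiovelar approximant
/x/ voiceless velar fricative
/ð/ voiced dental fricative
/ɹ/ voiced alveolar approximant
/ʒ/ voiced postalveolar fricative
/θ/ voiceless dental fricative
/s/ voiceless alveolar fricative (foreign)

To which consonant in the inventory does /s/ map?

/θ/ is closest: same manner (fricative), place distance 1 (alveolar→dental), same voicing; total 1. Next closest is /f/ at distance 2.

θ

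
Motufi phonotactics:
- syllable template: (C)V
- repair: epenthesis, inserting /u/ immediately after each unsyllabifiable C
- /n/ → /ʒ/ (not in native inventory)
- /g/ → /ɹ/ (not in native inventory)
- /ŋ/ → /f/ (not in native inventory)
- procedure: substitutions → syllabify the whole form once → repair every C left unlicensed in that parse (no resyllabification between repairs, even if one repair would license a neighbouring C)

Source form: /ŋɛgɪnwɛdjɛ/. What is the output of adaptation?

Substitution: /ŋ/ → /f/, /g/ → /ɹ/, /n/ → /ʒ/, giving /fɛɹɪʒwɛdjɛ/.
Syllabifying with onset maximization leaves /ʒ/, /d/ stranded (no codas are permitted; onsets are limited to one consonant).
Each unlicensed consonant becomes the onset of a new syllable: /ʒ/ → /ʒu/, /d/ → /du/.

fɛɹɪʒuwɛdujɛ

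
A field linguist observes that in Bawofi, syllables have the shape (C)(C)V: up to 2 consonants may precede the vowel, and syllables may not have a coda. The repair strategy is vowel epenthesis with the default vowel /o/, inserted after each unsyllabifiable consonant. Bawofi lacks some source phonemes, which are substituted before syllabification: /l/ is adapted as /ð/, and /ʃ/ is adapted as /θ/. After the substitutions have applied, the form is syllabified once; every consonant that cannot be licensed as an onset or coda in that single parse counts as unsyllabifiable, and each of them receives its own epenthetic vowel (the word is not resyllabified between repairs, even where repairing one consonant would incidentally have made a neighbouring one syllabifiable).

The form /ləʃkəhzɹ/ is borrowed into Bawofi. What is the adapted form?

Substitution: /l/ → /ð/, /ʃ/ → /θ/, giving /ðəθkəhzɹ/.
Under (C)(C)V, the unsyllabifiable consonants are /h/, /z/, /ɹ/ (no codas are permitted; onsets may contain at most 2 consonants).
Inserting the epenthetic vowel yields /h/ → /ho/, /z/ → /zo/, /ɹ/ → /ɹo/.

ðəθkəhozoɹo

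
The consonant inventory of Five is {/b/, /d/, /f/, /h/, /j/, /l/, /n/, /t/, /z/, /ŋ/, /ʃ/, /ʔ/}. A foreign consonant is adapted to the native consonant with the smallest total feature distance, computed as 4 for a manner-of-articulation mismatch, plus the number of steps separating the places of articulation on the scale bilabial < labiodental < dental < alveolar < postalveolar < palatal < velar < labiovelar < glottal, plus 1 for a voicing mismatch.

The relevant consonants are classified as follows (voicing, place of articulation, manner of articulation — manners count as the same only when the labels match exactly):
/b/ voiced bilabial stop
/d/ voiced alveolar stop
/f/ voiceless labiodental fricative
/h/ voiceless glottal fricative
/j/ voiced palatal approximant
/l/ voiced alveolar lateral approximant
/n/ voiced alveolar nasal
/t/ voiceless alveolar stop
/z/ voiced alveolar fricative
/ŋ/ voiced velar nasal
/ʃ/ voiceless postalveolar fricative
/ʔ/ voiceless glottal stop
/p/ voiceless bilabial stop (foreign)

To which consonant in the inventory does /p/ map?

b

/b/ is closest: same manner (stop), place distance 0 (bilabial→bilabial), voicing differs (+1); total 1. Next closest is /t/ at distance 3.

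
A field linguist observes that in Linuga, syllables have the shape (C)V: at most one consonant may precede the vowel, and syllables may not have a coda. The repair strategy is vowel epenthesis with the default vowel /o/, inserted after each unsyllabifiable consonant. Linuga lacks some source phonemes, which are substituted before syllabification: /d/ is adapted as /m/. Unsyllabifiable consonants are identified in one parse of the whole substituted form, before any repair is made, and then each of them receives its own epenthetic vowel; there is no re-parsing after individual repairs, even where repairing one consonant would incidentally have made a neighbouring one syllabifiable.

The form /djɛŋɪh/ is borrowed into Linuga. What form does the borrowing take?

Substitution: /d/ → /m/, giving /mjɛŋɪh/.
Under (C)V, the unsyllabifiable consonants are /m/, /h/ (no codas are permitted; onsets are limited to one consonant).
Inserting the epenthetic vowel yields /m/ → /mo/, /h/ → /ho/.

mojɛŋɪho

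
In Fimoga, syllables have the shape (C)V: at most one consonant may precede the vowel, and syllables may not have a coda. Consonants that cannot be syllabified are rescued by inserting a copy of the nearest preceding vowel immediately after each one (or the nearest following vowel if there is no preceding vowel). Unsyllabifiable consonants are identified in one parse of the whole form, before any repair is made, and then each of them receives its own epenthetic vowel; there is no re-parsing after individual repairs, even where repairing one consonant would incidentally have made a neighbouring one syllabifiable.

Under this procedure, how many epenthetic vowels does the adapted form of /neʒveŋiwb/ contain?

The unsyllabifiable consonants are /ʒ/, /w/, /b/; each receives one epenthetic vowel.

3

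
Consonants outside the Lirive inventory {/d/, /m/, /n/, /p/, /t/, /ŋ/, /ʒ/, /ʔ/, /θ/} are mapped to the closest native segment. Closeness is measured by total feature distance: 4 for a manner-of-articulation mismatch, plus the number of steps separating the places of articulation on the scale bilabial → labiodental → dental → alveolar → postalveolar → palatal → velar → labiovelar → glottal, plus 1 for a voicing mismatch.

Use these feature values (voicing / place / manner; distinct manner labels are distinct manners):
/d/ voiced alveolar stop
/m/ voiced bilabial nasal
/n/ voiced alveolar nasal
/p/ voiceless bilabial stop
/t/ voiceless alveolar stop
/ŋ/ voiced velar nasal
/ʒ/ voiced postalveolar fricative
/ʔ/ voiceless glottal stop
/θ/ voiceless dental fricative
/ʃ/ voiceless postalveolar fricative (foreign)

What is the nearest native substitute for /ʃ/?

ʒ

/ʒ/ is closest: same manner (fricative), place distance 0 (postalveolar→postalveolar), voicing differs (+1); total 1. Next closest is /θ/ at distance 2.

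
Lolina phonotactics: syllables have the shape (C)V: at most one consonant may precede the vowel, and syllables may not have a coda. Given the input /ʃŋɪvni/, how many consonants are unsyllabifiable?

2

The consonants /ʃ/, /v/ cannot be parsed into a legal (C)V syllable (no codas are permitted; onsets are limited to one consonant).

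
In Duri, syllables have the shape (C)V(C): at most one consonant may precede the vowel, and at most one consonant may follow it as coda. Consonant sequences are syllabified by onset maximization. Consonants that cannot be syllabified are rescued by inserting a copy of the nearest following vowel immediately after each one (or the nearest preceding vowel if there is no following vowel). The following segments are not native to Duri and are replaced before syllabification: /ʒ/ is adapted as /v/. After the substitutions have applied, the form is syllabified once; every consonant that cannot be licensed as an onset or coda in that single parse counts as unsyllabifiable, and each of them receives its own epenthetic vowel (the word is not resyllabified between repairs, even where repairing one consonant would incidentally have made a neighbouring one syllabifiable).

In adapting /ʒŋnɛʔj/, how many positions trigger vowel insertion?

After substitution the input is /vŋnɛʔj/.
The unsyllabifiable consonants are /v/, /ŋ/, /j/; each receives one epenthetic vowel.

3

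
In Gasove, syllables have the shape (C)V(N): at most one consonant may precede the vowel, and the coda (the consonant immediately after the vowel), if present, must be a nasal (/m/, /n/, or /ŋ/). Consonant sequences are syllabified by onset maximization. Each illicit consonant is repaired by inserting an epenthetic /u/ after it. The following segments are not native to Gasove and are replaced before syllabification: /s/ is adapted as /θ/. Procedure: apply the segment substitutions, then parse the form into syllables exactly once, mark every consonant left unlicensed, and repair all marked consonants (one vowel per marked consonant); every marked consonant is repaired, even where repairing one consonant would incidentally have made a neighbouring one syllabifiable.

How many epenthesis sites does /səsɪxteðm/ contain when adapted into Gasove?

3

After substitution the input is /θəθɪxteðm/.
The unsyllabifiable consonants are /x/, /ð/, /m/; each receives one epenthetic vowel.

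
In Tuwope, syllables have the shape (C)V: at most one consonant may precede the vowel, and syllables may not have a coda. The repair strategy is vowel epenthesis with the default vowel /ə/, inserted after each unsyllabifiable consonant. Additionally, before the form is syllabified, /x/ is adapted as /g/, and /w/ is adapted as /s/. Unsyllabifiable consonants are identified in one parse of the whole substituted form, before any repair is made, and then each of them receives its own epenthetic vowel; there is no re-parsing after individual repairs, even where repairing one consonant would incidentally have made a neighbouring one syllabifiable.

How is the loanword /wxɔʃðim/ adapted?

səgɔʃəðimə

Substitution: /w/ → /s/, /x/ → /g/, giving /sgɔʃðim/.
The consonants /s/, /ʃ/, /m/ cannot be parsed into a legal (C)V syllable (no codas are permitted; onsets are limited to one consonant).
Inserting the epenthetic vowel yields /s/ → /sə/, /ʃ/ → /ʃə/, /m/ → /mə/.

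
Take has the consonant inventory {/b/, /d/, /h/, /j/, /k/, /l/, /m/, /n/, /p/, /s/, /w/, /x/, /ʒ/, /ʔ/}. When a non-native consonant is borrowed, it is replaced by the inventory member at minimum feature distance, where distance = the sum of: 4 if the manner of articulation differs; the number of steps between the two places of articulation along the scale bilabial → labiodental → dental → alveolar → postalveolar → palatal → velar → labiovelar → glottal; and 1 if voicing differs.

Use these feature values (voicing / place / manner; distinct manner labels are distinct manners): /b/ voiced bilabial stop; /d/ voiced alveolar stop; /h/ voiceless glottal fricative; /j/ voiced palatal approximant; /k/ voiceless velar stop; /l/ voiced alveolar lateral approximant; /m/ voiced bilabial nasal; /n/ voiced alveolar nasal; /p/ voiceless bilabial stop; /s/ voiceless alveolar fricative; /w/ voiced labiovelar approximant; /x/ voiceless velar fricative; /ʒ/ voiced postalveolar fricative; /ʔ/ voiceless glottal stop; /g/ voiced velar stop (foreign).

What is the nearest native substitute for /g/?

/k/ is closest: same manner (stop), place distance 0 (velar→velar), voicing differs (+1); total 1. Next closest is /d/ at distance 3.

k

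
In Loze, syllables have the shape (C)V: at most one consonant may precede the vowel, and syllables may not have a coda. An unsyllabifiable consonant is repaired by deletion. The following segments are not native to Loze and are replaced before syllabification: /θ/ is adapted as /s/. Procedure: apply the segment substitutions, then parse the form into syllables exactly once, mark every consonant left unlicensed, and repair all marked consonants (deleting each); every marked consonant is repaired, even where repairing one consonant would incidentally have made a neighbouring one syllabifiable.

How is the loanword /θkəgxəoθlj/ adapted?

Substitution: /θ/ → /s/, giving /skəgxəoslj/.
Under (C)V, the unsyllabifiable consonants are /s/, /g/, /s/, /l/, /j/ (no codas are permitted; onsets are limited to one consonant).
Deleting the stranded consonants removes /s/, /g/, /s/, /l/, /j/.

kəxəo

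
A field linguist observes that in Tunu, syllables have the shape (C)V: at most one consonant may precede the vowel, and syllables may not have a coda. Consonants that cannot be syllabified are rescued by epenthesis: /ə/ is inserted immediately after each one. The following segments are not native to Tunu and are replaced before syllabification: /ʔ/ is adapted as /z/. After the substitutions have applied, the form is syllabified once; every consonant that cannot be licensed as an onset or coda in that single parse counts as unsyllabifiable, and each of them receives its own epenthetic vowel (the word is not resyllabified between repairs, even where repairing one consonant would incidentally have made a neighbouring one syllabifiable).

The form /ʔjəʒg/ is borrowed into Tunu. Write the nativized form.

zəjəʒəgə

Substitution: /ʔ/ → /z/, giving /zjəʒg/.
Syllabifying with onset maximization leaves /z/, /ʒ/, /g/ stranded (no codas are permitted; onsets are limited to one consonant).
Each unlicensed consonant becomes the onset of a new syllable: /z/ → /zə/, /ʒ/ → /ʒə/, /g/ → /gə/.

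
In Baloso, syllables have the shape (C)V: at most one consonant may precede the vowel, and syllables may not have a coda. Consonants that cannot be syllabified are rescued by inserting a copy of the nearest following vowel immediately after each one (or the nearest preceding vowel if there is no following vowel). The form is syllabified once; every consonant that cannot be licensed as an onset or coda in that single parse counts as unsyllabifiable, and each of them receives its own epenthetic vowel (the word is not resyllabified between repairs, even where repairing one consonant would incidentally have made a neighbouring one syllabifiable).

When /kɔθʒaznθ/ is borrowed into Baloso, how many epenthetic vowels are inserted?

The unsyllabifiable consonants are /θ/, /z/, /n/, /θ/; each receives one epenthetic vowel.

4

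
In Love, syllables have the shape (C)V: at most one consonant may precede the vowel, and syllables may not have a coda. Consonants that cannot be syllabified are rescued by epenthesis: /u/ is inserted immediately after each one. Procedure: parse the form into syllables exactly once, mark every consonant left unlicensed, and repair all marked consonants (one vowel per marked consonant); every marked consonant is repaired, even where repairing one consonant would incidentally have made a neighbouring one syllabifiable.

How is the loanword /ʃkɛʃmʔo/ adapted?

Syllabifying with onset maximization leaves /ʃ/, /ʃ/, /m/ stranded (no codas are permitted; onsets are limited to one consonant).
Each unlicensed consonant becomes the onset of a new syllable: /ʃ/ → /ʃu/, /ʃ/ → /ʃu/, /m/ → /mu/.

ʃukɛʃumuʔo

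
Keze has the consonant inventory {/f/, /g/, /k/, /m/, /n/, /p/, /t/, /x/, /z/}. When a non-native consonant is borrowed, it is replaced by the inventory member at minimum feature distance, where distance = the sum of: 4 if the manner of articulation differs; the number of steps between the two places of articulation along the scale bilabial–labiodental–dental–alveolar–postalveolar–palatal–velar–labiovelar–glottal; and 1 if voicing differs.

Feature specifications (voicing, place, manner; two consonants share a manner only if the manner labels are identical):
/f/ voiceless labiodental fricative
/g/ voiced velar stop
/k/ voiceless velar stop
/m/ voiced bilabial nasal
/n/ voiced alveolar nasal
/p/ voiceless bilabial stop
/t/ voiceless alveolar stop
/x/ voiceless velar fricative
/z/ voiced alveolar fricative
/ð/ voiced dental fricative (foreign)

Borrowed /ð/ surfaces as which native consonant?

z

/z/ is closest: same manner (fricative), place distance 1 (dental→alveolar), same voicing; total 1. Next closest is /f/ at distance 2.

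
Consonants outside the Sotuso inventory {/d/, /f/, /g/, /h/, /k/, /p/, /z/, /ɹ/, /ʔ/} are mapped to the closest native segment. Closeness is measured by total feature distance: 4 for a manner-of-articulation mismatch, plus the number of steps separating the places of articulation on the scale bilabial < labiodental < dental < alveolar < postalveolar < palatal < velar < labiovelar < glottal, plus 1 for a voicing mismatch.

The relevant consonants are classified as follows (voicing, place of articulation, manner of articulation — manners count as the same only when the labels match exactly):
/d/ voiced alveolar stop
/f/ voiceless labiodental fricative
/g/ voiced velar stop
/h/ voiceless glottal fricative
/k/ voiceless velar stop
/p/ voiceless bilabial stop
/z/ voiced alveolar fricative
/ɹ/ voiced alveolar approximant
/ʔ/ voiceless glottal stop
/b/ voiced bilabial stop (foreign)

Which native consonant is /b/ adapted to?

p

/p/ is closest: same manner (stop), place distance 0 (bilabial→bilabial), voicing differs (+1); total 1. Next closest is /d/ at distance 3.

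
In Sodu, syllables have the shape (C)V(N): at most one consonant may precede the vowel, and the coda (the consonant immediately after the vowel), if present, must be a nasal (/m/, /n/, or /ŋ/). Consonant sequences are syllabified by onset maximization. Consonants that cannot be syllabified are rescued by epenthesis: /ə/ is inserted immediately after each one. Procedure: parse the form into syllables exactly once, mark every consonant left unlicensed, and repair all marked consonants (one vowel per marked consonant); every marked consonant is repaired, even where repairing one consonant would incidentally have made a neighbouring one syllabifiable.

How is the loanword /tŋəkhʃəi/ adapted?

təŋəkəhəʃəi

Syllabifying with onset maximization leaves /t/, /k/, /h/ stranded (only a nasal (/m/, /n/, or /ŋ/) is licensed in coda position; onsets are limited to one consonant).
Inserting the epenthetic vowel yields /t/ → /tə/, /k/ → /kə/, /h/ → /hə/.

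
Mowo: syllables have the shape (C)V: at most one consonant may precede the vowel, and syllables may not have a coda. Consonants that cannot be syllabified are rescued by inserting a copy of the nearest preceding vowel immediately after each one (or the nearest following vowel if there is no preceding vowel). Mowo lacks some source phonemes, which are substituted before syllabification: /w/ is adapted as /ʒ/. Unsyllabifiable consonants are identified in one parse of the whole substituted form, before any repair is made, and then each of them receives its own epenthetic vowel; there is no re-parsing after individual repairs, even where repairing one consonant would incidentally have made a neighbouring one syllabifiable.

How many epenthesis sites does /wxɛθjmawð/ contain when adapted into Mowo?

After substitution the input is /ʒxɛθjmaʒð/.
The unsyllabifiable consonants are /ʒ/, /θ/, /j/, /ʒ/, /ð/; each receives one epenthetic vowel.

5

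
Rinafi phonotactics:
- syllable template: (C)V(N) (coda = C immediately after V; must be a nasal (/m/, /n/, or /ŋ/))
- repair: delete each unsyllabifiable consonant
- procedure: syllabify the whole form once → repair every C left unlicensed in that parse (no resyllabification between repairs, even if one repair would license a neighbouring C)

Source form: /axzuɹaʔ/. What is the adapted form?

azuɹa

Syllabifying with onset maximization leaves /x/, /ʔ/ stranded (only a nasal (/m/, /n/, or /ŋ/) is licensed in coda position; onsets are limited to one consonant).
Each unlicensed consonant is deleted: /x/, /ʔ/.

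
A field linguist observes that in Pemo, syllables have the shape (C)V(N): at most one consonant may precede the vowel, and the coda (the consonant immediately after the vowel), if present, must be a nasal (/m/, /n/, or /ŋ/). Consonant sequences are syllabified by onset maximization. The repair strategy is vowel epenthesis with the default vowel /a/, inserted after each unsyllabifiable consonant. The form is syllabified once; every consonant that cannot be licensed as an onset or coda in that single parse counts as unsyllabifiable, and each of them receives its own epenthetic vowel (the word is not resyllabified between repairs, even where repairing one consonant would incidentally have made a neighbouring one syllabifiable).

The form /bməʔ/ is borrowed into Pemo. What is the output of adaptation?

Under (C)V(N), the unsyllabifiable consonants are /b/, /ʔ/ (only a nasal (/m/, /n/, or /ŋ/) is licensed in coda position; onsets are limited to one consonant).
Each unlicensed consonant becomes the onset of a new syllable: /b/ → /ba/, /ʔ/ → /ʔa/.

baməʔa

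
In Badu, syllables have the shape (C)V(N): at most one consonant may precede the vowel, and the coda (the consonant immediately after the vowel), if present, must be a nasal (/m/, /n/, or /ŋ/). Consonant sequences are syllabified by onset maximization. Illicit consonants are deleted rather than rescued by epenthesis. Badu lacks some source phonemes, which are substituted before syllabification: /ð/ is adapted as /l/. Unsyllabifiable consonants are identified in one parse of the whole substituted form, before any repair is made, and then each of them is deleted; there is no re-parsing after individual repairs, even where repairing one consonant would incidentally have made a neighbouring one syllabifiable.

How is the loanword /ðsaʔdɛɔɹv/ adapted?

sadɛɔ

Substitution: /ð/ → /l/, giving /lsaʔdɛɔɹv/.
Under (C)V(N), the unsyllabifiable consonants are /l/, /ʔ/, /ɹ/, /v/ (only a nasal (/m/, /n/, or /ŋ/) is licensed in coda position; onsets are limited to one consonant).
Deleting the stranded consonants removes /l/, /ʔ/, /ɹ/, /v/.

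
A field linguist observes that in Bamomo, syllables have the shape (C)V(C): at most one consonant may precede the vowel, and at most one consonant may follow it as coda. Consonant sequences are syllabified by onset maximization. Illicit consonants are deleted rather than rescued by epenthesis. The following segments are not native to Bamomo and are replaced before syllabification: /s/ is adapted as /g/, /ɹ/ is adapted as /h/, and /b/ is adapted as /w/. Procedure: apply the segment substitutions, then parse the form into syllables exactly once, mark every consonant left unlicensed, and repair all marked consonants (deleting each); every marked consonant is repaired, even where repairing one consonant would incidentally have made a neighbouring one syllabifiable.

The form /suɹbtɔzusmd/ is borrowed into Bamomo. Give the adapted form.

Substitution: /s/ → /g/, /ɹ/ → /h/, /b/ → /w/, giving /guhwtɔzugmd/.
Under (C)V(C), the unsyllabifiable consonants are /w/, /m/, /d/ (at most one coda consonant is licensed; onsets are limited to one consonant).
Each unlicensed consonant is deleted: /w/, /m/, /d/.

guhtɔzug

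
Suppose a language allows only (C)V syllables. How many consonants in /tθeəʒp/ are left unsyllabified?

3

The consonants /t/, /ʒ/, /p/ cannot be parsed into a legal (C)V syllable (no codas are permitted; onsets are limited to one consonant).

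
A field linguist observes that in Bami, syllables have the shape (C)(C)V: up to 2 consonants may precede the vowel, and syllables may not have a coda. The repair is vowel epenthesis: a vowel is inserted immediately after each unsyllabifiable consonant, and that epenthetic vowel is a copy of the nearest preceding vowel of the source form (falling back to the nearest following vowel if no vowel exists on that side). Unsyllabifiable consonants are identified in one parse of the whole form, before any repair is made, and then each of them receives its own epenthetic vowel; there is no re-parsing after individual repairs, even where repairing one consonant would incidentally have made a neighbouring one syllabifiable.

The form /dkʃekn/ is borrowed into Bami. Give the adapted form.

dekʃekene

Under (C)(C)V, the unsyllabifiable consonants are /d/, /k/, /n/ (no codas are permitted; onsets may contain at most 2 consonants).
Inserting the epenthetic vowel yields /d/ → /de/, /k/ → /ke/, /n/ → /ne/.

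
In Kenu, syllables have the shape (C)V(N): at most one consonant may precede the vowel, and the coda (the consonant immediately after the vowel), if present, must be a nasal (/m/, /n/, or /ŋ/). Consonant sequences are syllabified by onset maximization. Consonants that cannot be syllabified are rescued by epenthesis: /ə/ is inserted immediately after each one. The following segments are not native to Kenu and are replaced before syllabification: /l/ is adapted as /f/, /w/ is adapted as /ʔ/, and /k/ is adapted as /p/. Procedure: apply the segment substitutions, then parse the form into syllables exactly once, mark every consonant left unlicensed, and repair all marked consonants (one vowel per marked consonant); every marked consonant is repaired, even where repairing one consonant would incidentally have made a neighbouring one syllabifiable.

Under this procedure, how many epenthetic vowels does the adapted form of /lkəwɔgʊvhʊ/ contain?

2

After substitution the input is /fpəʔɔgʊvhʊ/.
The unsyllabifiable consonants are /f/, /v/; each receives one epenthetic vowel.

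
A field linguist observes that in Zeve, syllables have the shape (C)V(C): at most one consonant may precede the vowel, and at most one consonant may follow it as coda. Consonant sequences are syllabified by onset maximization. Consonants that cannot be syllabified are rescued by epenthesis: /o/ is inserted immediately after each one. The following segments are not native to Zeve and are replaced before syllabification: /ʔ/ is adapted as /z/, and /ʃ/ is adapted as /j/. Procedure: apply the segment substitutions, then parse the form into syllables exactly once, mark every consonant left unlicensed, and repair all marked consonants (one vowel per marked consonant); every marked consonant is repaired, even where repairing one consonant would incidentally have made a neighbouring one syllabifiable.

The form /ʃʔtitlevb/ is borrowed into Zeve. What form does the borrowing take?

jozotitlevbo

Substitution: /ʃ/ → /j/, /ʔ/ → /z/, giving /jztitlevb/.
Syllabifying with onset maximization leaves /j/, /z/, /b/ stranded (at most one coda consonant is licensed; onsets are limited to one consonant).
Epenthesis after each stranded consonant: /j/ → /jo/, /z/ → /zo/, /b/ → /bo/.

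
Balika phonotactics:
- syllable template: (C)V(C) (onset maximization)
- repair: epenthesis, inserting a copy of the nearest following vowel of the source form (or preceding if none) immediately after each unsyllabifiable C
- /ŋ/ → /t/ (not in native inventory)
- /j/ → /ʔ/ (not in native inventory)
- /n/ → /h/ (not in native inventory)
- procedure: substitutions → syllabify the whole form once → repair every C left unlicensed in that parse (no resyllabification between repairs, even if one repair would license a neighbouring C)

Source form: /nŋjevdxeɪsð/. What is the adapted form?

heteʔevdexeɪsðɪ

Substitution: /n/ → /h/, /ŋ/ → /t/, /j/ → /ʔ/, giving /htʔevdxeɪsð/.
The consonants /h/, /t/, /d/, /ð/ cannot be parsed into a legal (C)V(C) syllable (at most one coda consonant is licensed; onsets are limited to one consonant).
Each unlicensed consonant becomes the onset of a new syllable: /h/ → /he/, /t/ → /te/, /d/ → /de/, /ð/ → /ðɪ/.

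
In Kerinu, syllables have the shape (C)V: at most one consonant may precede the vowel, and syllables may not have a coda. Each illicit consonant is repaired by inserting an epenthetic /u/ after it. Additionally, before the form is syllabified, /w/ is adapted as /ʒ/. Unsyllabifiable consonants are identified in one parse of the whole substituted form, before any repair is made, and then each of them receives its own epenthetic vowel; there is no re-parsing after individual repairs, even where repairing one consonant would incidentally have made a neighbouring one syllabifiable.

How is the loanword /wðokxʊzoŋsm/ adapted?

Substitution: /w/ → /ʒ/, giving /ʒðokxʊzoŋsm/.
The consonants /ʒ/, /k/, /ŋ/, /s/, /m/ cannot be parsed into a legal (C)V syllable (no codas are permitted; onsets are limited to one consonant).
Epenthesis after each stranded consonant: /ʒ/ → /ʒu/, /k/ → /ku/, /ŋ/ → /ŋu/, /s/ → /su/, /m/ → /mu/.

ʒuðokuxʊzoŋusumu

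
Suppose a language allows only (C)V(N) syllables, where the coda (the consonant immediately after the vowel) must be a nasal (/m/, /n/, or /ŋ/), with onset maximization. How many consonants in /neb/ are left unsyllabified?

1

The consonants /b/ cannot be parsed into a legal (C)V(N) syllable (only a nasal (/m/, /n/, or /ŋ/) is licensed in coda position; onsets are limited to one consonant).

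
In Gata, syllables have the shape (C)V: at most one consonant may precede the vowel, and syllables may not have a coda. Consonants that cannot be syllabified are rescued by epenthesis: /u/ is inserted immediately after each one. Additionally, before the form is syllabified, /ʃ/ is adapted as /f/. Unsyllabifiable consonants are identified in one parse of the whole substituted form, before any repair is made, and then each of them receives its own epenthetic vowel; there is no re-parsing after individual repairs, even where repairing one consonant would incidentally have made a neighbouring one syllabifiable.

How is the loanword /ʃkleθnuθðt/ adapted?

Substitution: /ʃ/ → /f/, giving /fkleθnuθðt/.
The consonants /f/, /k/, /θ/, /θ/, /ð/, /t/ cannot be parsed into a legal (C)V syllable (no codas are permitted; onsets are limited to one consonant).
Each unlicensed consonant becomes the onset of a new syllable: /f/ → /fu/, /k/ → /ku/, /θ/ → /θu/, /θ/ → /θu/, /ð/ → /ðu/, /t/ → /tu/.

fukuleθunuθuðutu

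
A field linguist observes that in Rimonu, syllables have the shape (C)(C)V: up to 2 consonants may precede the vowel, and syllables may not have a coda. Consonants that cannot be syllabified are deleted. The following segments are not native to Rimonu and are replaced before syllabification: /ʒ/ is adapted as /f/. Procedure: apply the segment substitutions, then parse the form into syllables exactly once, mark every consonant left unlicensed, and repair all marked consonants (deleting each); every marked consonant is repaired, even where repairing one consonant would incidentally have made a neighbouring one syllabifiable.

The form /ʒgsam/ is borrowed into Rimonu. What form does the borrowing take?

Substitution: /ʒ/ → /f/, giving /fgsam/.
Under (C)(C)V, the unsyllabifiable consonants are /f/, /m/ (no codas are permitted; onsets may contain at most 2 consonants).
Deleting the stranded consonants removes /f/, /m/.

gsa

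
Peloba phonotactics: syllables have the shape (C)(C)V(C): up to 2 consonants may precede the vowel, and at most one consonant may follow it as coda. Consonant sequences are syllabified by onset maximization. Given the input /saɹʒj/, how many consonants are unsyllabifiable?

2

Under (C)(C)V(C), the unsyllabifiable consonants are /ʒ/, /j/ (at most one coda consonant is licensed; onsets may contain at most 2 consonants).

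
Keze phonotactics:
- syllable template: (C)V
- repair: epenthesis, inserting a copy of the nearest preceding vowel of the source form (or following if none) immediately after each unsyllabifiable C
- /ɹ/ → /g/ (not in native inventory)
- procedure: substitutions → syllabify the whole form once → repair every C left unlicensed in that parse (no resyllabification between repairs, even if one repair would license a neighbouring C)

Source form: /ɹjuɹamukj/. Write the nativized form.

gujugamukuju

Substitution: /ɹ/ → /g/, giving /gjugamukj/.
The consonants /g/, /k/, /j/ cannot be parsed into a legal (C)V syllable (no codas are permitted; onsets are limited to one consonant).
Epenthesis after each stranded consonant: /g/ → /gu/, /k/ → /ku/, /j/ → /ju/.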